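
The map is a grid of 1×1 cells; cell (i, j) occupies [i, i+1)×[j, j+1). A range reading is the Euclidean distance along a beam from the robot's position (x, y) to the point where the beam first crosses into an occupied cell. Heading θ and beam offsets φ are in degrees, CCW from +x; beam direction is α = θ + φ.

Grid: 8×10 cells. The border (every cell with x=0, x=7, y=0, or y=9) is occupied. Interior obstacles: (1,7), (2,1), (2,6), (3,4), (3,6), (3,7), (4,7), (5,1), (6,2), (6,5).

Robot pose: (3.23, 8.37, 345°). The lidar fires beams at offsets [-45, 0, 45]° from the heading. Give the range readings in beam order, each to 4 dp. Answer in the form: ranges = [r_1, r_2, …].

ranges = [0.4272, 1.4296, 1.2600]

beam 1: φ=-45°, α=300°
  dir = (cos 300°, sin 300°) = (0.5000, -0.8660); from cell (3,8)
  next x-line at t=1.5400, next y-line at t=0.4272; Δt_x=2.0000, Δt_y=1.1547
    y: enter (3,7) at t=0.4272 ← occupied
  → r_1 = 0.4272
beam 2: φ=0°, α=345°
  dir = (cos 345°, sin 345°) = (0.9659, -0.2588); from cell (3,8)
  next x-line at t=0.7972, next y-line at t=1.4296; Δt_x=1.0353, Δt_y=3.8637
    x: enter (4,8) at t=0.7972
    y: enter (4,7) at t=1.4296 ← occupied
  → r_2 = 1.4296
beam 3: φ=45°, α=30°
  dir = (cos 30°, sin 30°) = (0.8660, 0.5000); from cell (3,8)
  next x-line at t=0.8891, next y-line at t=1.2600; Δt_x=1.1547, Δt_y=2.0000
    x: enter (4,8) at t=0.8891
    y: enter (4,9) at t=1.2600 ← occupied
  → r_3 = 1.2600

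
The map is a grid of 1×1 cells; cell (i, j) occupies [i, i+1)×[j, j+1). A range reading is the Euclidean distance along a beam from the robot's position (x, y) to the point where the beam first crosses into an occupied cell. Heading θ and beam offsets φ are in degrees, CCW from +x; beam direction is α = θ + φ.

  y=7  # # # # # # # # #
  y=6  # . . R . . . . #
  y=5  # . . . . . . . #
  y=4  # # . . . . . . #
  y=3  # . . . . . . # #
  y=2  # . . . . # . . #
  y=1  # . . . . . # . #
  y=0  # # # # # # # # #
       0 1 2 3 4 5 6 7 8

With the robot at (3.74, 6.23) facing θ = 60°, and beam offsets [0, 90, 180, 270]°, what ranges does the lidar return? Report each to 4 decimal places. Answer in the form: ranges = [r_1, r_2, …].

beam 1: φ=0°, α=60°
  direction (0.5000, 0.8660); cell (3,6); t to first gridline: x 0.5200, y 0.8891 (then +2.0000 / +1.1547)
    (4,6) via x @ 0.5200
    (4,7) via y @ 0.8891  # hit
  → r_1 = 0.8891
beam 2: φ=90°, α=150°
  direction (-0.8660, 0.5000); cell (3,6); t to first gridline: x 0.8545, y 1.5400 (then +1.1547 / +2.0000)
    (2,6) via x @ 0.8545
    (2,7) via y @ 1.5400  # hit
  → r_2 = 1.5400
beam 3: φ=180°, α=240°
  direction (-0.5000, -0.8660); cell (3,6); t to first gridline: x 1.4800, y 0.2656 (then +2.0000 / +1.1547)
    (3,5) via y @ 0.2656
    (3,4) via y @ 1.4203
    (2,4) via x @ 1.4800
    (2,3) via y @ 2.5750
    (1,3) via x @ 3.4800
    (1,2) via y @ 3.7297
    (1,1) via y @ 4.8844
    (0,1) via x @ 5.4800  # hit
  → r_3 = 5.4800
beam 4: φ=270°, α=330°
  direction (0.8660, -0.5000); cell (3,6); t to first gridline: x 0.3002, y 0.4600 (then +1.1547 / +2.0000)
    (4,6) via x @ 0.3002
    (4,5) via y @ 0.4600
    (5,5) via x @ 1.4549
    (5,4) via y @ 2.4600
    (6,4) via x @ 2.6096
    (7,4) via x @ 3.7643
    (7,3) via y @ 4.4600  # hit
  → r_4 = 4.4600

ranges = [0.8891, 1.5400, 5.4800, 4.4600]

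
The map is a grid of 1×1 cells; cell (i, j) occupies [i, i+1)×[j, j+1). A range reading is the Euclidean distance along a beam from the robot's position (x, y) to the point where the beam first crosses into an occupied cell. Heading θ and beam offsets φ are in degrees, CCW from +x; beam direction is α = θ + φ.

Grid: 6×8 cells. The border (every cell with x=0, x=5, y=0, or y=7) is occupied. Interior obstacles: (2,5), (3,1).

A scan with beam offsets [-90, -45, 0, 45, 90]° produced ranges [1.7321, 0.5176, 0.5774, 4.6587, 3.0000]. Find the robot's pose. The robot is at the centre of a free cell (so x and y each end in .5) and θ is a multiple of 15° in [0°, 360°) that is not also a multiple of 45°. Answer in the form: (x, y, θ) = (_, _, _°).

Enumerate (i+0.5, j+0.5, θ) over the 22 free cells and 16 admissible headings. For each, cast all 5 beams and compare to the given ranges.
  (1.5, 5.5, 285°): beam 1 = 0.5176 ≠ 1.7321 ✗
  (4.5, 6.5, 30°): beam 1 = 1.0000 ≠ 1.7321 ✗
  (2.5, 4.5, 285°): beam 1 = 1.5529 ≠ 1.7321 ✗
  (3.5, 2.5, 195°): beam 1 = 2.5882 ≠ 1.7321 ✗
  …
  (3.5, 5.5, 210°): r_1=1.7321, r_2=0.5176, r_3=0.5774, r_4=4.6587, r_5=3.0000 — all match ✓
Unique over the lattice → pose = (3.5, 5.5, 210°).

(x, y, θ) = (3.5, 5.5, 210°)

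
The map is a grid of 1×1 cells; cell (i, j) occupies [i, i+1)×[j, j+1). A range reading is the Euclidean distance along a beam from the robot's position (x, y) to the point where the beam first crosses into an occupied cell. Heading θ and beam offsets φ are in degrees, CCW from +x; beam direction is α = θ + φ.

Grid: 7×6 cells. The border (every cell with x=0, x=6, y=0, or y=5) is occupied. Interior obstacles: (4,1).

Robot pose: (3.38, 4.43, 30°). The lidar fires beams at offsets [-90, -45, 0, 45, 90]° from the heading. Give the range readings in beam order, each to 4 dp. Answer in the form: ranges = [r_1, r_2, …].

beam 1: φ=-90°, α=300°
  d=(0.5000,-0.8660)  start (3,4)  tX=1.2400 tY=0.4965  stride 1/|dx|=2.0000 1/|dy|=1.1547
    cross y-line → (3,3), t=0.4965
    cross x-line → (4,3), t=1.2400
    cross y-line → (4,2), t=1.6512
    cross y-line → (4,1), t=2.8059 (wall)
  → r_1 = 2.8059
beam 2: φ=-45°, α=345°
  d=(0.9659,-0.2588)  start (3,4)  tX=0.6419 tY=1.6614  stride 1/|dx|=1.0353 1/|dy|=3.8637
    cross x-line → (4,4), t=0.6419
    cross y-line → (4,3), t=1.6614
    cross x-line → (5,3), t=1.6771
    cross x-line → (6,3), t=2.7124 (wall)
  → r_2 = 2.7124
beam 3: φ=0°, α=30°
  d=(0.8660,0.5000)  start (3,4)  tX=0.7159 tY=1.1400  stride 1/|dx|=1.1547 1/|dy|=2.0000
    cross x-line → (4,4), t=0.7159
    cross y-line → (4,5), t=1.1400 (wall)
  → r_3 = 1.1400
beam 4: φ=45°, α=75°
  d=(0.2588,0.9659)  start (3,4)  tX=2.3955 tY=0.5901  stride 1/|dx|=3.8637 1/|dy|=1.0353
    cross y-line → (3,5), t=0.5901 (wall)
  → r_4 = 0.5901
beam 5: φ=90°, α=120°
  d=(-0.5000,0.8660)  start (3,4)  tX=0.7600 tY=0.6582  stride 1/|dx|=2.0000 1/|dy|=1.1547
    cross y-line → (3,5), t=0.6582 (wall)
  → r_5 = 0.6582

ranges = [2.8059, 2.7124, 1.1400, 0.5901, 0.6582]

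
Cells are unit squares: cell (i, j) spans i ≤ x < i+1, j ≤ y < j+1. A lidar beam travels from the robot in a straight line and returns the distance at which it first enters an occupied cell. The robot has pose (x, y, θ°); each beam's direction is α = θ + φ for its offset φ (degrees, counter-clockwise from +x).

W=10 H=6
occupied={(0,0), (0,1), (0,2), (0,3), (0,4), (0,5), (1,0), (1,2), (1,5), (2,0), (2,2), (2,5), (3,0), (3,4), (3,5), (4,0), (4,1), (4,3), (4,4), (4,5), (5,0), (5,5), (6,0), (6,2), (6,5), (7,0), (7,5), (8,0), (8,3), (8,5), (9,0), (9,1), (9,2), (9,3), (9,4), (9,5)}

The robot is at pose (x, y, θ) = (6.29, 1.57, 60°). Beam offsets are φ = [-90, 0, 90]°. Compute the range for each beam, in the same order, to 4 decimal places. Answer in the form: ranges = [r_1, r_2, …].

ranges = [1.1400, 0.4965, 6.1084]

beam 1: φ=-90°, α=330°
  direction (0.8660, -0.5000); cell (6,1); t to first gridline: x 0.8198, y 1.1400 (then +1.1547 / +2.0000)
    (7,1) via x @ 0.8198
    (7,0) via y @ 1.1400  # hit
  → r_1 = 1.1400
beam 2: φ=0°, α=60°
  direction (0.5000, 0.8660); cell (6,1); t to first gridline: x 1.4200, y 0.4965 (then +2.0000 / +1.1547)
    (6,2) via y @ 0.4965  # hit
  → r_2 = 0.4965
beam 3: φ=90°, α=150°
  direction (-0.8660, 0.5000); cell (6,1); t to first gridline: x 0.3349, y 0.8600 (then +1.1547 / +2.0000)
    (5,1) via x @ 0.3349
    (5,2) via y @ 0.8600
    (4,2) via x @ 1.4896
    (3,2) via x @ 2.6443
    (3,3) via y @ 2.8600
    (2,3) via x @ 3.7990
    (2,4) via y @ 4.8600
    (1,4) via x @ 4.9537
    (0,4) via x @ 6.1084  # hit
  → r_3 = 6.1084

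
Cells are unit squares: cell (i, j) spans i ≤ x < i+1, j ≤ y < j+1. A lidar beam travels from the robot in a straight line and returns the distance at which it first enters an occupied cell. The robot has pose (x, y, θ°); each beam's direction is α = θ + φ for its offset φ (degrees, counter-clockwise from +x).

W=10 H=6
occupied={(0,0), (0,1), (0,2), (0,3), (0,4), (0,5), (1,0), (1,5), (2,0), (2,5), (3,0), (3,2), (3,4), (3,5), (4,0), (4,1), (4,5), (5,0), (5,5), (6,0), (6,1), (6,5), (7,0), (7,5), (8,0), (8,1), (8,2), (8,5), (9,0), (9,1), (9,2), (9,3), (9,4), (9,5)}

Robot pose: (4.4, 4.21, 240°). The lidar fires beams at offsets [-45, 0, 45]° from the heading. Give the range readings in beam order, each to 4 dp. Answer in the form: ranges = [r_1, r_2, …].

beam 1: φ=-45°, α=195°
  cosα=-0.9659 sinα=-0.2588 | (4,4) | tMaxX 0.4141 tMaxY 0.8114 | tΔX 1.0353 tΔY 3.8637
    t=0.4141 [x] (3,4) — stop
  → r_1 = 0.4141
beam 2: φ=0°, α=240°
  cosα=-0.5000 sinα=-0.8660 | (4,4) | tMaxX 0.8000 tMaxY 0.2425 | tΔX 2.0000 tΔY 1.1547
    t=0.2425 [y] (4,3)
    t=0.8000 [x] (3,3)
    t=1.3972 [y] (3,2) — stop
  → r_2 = 1.3972
beam 3: φ=45°, α=285°
  cosα=0.2588 sinα=-0.9659 | (4,4) | tMaxX 2.3182 tMaxY 0.2174 | tΔX 3.8637 tΔY 1.0353
    t=0.2174 [y] (4,3)
    t=1.2527 [y] (4,2)
    t=2.2880 [y] (4,1) — stop
  → r_3 = 2.2880

ranges = [0.4141, 1.3972, 2.2880]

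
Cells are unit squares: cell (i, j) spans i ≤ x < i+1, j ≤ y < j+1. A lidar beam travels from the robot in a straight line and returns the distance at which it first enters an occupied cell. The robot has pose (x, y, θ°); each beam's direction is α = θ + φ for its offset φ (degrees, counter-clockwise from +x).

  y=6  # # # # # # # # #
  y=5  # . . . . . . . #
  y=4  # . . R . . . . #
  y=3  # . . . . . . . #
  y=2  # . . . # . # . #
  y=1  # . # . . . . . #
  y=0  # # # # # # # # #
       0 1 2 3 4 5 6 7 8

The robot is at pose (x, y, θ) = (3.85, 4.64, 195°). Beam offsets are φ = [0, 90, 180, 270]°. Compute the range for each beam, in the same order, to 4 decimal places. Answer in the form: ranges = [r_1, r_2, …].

ranges = [2.9505, 1.6979, 4.2964, 1.4080]

beam 1: φ=0°, α=195°
  cosα=-0.9659 sinα=-0.2588 | (3,4) | tMaxX 0.8800 tMaxY 2.4728 | tΔX 1.0353 tΔY 3.8637
    t=0.8800 [x] (2,4)
    t=1.9153 [x] (1,4)
    t=2.4728 [y] (1,3)
    t=2.9505 [x] (0,3) — stop
  → r_1 = 2.9505
beam 2: φ=90°, α=285°
  cosα=0.2588 sinα=-0.9659 | (3,4) | tMaxX 0.5796 tMaxY 0.6626 | tΔX 3.8637 tΔY 1.0353
    t=0.5796 [x] (4,4)
    t=0.6626 [y] (4,3)
    t=1.6979 [y] (4,2) — stop
  → r_2 = 1.6979
beam 3: φ=180°, α=15°
  cosα=0.9659 sinα=0.2588 | (3,4) | tMaxX 0.1553 tMaxY 1.3909 | tΔX 1.0353 tΔY 3.8637
    t=0.1553 [x] (4,4)
    t=1.1906 [x] (5,4)
    t=1.3909 [y] (5,5)
    t=2.2258 [x] (6,5)
    t=3.2611 [x] (7,5)
    t=4.2964 [x] (8,5) — stop
  → r_3 = 4.2964
beam 4: φ=270°, α=105°
  cosα=-0.2588 sinα=0.9659 | (3,4) | tMaxX 3.2841 tMaxY 0.3727 | tΔX 3.8637 tΔY 1.0353
    t=0.3727 [y] (3,5)
    t=1.4080 [y] (3,6) — stop
  → r_4 = 1.4080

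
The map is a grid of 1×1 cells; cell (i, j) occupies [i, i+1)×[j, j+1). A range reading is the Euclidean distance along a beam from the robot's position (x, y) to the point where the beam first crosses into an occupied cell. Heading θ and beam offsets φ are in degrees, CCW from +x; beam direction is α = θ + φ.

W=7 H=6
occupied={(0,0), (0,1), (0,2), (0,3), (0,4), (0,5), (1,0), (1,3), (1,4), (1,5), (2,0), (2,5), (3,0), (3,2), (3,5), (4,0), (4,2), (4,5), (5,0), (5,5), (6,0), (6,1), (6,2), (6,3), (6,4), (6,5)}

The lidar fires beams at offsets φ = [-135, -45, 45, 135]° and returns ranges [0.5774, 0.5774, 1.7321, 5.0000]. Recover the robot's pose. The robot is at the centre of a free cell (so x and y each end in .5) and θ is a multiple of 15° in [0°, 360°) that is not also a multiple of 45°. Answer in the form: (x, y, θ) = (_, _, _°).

(x, y, θ) = (1.5, 2.5, 255°)

Candidates: 16 free-cell centres × 16 headings = 256 poses. Raycast each; keep the one whose scan matches to 4 dp.
  (3.5, 1.5, 30°): beam 1 = 0.5176 ≠ 0.5774 ✗
  (5.5, 4.5, 15°): beam 1 = 1.7321 ≠ 0.5774 ✗
  (3.5, 4.5, 15°): beam 1 = 4.0415 ≠ 0.5774 ✗
  …
  (1.5, 2.5, 255°): r_1=0.5774, r_2=0.5774, r_3=1.7321, r_4=5.0000 — all match ✓
Only this pose fits every beam.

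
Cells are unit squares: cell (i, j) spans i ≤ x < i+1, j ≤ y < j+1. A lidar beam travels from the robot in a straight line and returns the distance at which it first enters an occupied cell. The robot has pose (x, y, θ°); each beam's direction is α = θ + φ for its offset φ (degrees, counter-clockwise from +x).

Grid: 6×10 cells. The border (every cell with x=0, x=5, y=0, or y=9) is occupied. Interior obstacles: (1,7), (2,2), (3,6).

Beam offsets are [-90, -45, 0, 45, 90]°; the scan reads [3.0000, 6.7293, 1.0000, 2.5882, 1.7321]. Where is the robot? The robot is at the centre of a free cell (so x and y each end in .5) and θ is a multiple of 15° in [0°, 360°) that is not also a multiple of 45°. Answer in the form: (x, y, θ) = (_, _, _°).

(x, y, θ) = (2.5, 7.5, 330°)

Enumerate (i+0.5, j+0.5, θ) over the 29 free cells and 16 admissible headings. For each, cast all 5 beams and compare to the given ranges.
  (1.5, 6.5, 75°): beam 1 = 1.5529 ≠ 3.0000 ✗
  (3.5, 3.5, 120°): beam 1 = 1.7321 ≠ 3.0000 ✗
  (1.5, 3.5, 300°): beam 1 = 0.5774 ≠ 3.0000 ✗
  (4.5, 7.5, 30°): beam 1 = 1.0000 ≠ 3.0000 ✗
  …
  (2.5, 7.5, 330°): r_1=3.0000, r_2=6.7293, r_3=1.0000, r_4=2.5882, r_5=1.7321 — all match ✓
Only this pose fits every beam.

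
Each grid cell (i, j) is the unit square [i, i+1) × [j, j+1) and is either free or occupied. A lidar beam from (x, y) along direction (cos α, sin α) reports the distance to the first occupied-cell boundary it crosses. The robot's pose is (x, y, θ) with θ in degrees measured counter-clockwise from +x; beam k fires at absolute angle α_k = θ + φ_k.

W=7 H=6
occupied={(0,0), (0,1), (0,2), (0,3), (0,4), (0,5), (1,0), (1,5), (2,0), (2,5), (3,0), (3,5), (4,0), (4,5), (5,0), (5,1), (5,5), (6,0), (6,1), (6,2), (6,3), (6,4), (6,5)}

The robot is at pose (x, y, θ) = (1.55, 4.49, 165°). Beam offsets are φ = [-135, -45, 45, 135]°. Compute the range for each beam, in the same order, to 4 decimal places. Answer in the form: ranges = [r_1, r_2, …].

ranges = [1.0200, 0.5889, 0.6351, 4.0299]

beam 1: φ=-135°, α=30°
  direction (0.8660, 0.5000); cell (1,4); t to first gridline: x 0.5196, y 1.0200 (then +1.1547 / +2.0000)
    (2,4) via x @ 0.5196
    (2,5) via y @ 1.0200  # hit
  → r_1 = 1.0200
beam 2: φ=-45°, α=120°
  direction (-0.5000, 0.8660); cell (1,4); t to first gridline: x 1.1000, y 0.5889 (then +2.0000 / +1.1547)
    (1,5) via y @ 0.5889  # hit
  → r_2 = 0.5889
beam 3: φ=45°, α=210°
  direction (-0.8660, -0.5000); cell (1,4); t to first gridline: x 0.6351, y 0.9800 (then +1.1547 / +2.0000)
    (0,4) via x @ 0.6351  # hit
  → r_3 = 0.6351
beam 4: φ=135°, α=300°
  direction (0.5000, -0.8660); cell (1,4); t to first gridline: x 0.9000, y 0.5658 (then +2.0000 / +1.1547)
    (1,3) via y @ 0.5658
    (2,3) via x @ 0.9000
    (2,2) via y @ 1.7205
    (2,1) via y @ 2.8752
    (3,1) via x @ 2.9000
    (3,0) via y @ 4.0299  # hit
  → r_4 = 4.0299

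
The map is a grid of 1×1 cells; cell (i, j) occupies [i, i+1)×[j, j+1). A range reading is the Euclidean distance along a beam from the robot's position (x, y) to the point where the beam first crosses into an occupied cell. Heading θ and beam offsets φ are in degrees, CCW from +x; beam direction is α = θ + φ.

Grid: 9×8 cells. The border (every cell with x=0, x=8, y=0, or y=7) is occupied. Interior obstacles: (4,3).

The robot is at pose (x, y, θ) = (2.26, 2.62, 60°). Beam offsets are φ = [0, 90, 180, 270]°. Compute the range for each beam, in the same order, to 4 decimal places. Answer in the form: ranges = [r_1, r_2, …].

beam 1: φ=0°, α=60°
  direction (0.5000, 0.8660); cell (2,2); t to first gridline: x 1.4800, y 0.4388 (then +2.0000 / +1.1547)
    (2,3) via y @ 0.4388
    (3,3) via x @ 1.4800
    (3,4) via y @ 1.5935
    (3,5) via y @ 2.7482
    (4,5) via x @ 3.4800
    (4,6) via y @ 3.9029
    (4,7) via y @ 5.0576  # hit
  → r_1 = 5.0576
beam 2: φ=90°, α=150°
  direction (-0.8660, 0.5000); cell (2,2); t to first gridline: x 0.3002, y 0.7600 (then +1.1547 / +2.0000)
    (1,2) via x @ 0.3002
    (1,3) via y @ 0.7600
    (0,3) via x @ 1.4549  # hit
  → r_2 = 1.4549
beam 3: φ=180°, α=240°
  direction (-0.5000, -0.8660); cell (2,2); t to first gridline: x 0.5200, y 0.7159 (then +2.0000 / +1.1547)
    (1,2) via x @ 0.5200
    (1,1) via y @ 0.7159
    (1,0) via y @ 1.8706  # hit
  → r_3 = 1.8706
beam 4: φ=270°, α=330°
  direction (0.8660, -0.5000); cell (2,2); t to first gridline: x 0.8545, y 1.2400 (then +1.1547 / +2.0000)
    (3,2) via x @ 0.8545
    (3,1) via y @ 1.2400
    (4,1) via x @ 2.0092
    (5,1) via x @ 3.1639
    (5,0) via y @ 3.2400  # hit
  → r_4 = 3.2400

ranges = [5.0576, 1.4549, 1.8706, 3.2400]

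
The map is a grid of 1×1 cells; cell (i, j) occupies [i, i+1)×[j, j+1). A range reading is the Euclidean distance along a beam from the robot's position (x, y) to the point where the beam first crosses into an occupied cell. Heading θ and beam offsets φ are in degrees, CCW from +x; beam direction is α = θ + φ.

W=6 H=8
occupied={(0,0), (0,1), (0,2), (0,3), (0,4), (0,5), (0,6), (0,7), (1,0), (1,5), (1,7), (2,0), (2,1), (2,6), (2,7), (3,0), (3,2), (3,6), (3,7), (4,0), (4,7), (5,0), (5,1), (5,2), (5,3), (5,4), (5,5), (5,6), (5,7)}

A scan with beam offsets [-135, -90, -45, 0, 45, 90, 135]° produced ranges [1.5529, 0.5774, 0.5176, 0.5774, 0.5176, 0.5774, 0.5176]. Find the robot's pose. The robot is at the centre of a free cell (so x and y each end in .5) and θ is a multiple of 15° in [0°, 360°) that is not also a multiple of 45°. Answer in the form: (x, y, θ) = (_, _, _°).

(x, y, θ) = (3.5, 1.5, 150°)

Enumerate (i+0.5, j+0.5, θ) over the 19 free cells and 16 admissible headings. For each, cast all 7 beams and compare to the given ranges.
  (2.5, 5.5, 285°): beam 1 = 0.5774 ≠ 1.5529 ✗
  (3.5, 5.5, 195°): beam 1 = 0.5774 ≠ 1.5529 ✗
  (2.5, 4.5, 300°): beam 2 = 1.7321 ≠ 0.5774 ✗
  (3.5, 4.5, 15°): beam 1 = 2.8868 ≠ 1.5529 ✗
  (4.5, 2.5, 105°): beam 1 = 0.5774 ≠ 1.5529 ✗
  …
  (3.5, 1.5, 150°): r_1=1.5529, r_2=0.5774, r_3=0.5176, r_4=0.5774, r_5=0.5176, r_6=0.5774, r_7=0.5176 — all match ✓
Unique over the lattice → pose = (3.5, 1.5, 150°).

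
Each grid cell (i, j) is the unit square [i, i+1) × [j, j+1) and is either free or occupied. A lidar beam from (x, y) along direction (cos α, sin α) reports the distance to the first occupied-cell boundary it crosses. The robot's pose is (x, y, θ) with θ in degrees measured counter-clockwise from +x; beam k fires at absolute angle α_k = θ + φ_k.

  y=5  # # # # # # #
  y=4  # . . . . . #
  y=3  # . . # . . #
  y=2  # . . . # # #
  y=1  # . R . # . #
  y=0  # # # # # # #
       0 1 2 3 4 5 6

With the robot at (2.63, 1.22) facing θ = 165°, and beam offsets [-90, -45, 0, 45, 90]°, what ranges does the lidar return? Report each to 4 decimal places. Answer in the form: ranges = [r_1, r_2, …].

ranges = [1.8428, 3.2600, 1.6875, 0.4400, 0.2278]

beam 1: φ=-90°, α=75°
  dir = (cos 75°, sin 75°) = (0.2588, 0.9659); from cell (2,1)
  next x-line at t=1.4296, next y-line at t=0.8075; Δt_x=3.8637, Δt_y=1.0353
    y: enter (2,2) at t=0.8075
    x: enter (3,2) at t=1.4296
    y: enter (3,3) at t=1.8428 ← occupied
  → r_1 = 1.8428
beam 2: φ=-45°, α=120°
  dir = (cos 120°, sin 120°) = (-0.5000, 0.8660); from cell (2,1)
  next x-line at t=1.2600, next y-line at t=0.9007; Δt_x=2.0000, Δt_y=1.1547
    y: enter (2,2) at t=0.9007
    x: enter (1,2) at t=1.2600
    y: enter (1,3) at t=2.0554
    y: enter (1,4) at t=3.2101
    x: enter (0,4) at t=3.2600 ← occupied
  → r_2 = 3.2600
beam 3: φ=0°, α=165°
  dir = (cos 165°, sin 165°) = (-0.9659, 0.2588); from cell (2,1)
  next x-line at t=0.6522, next y-line at t=3.0137; Δt_x=1.0353, Δt_y=3.8637
    x: enter (1,1) at t=0.6522
    x: enter (0,1) at t=1.6875 ← occupied
  → r_3 = 1.6875
beam 4: φ=45°, α=210°
  dir = (cos 210°, sin 210°) = (-0.8660, -0.5000); from cell (2,1)
  next x-line at t=0.7275, next y-line at t=0.4400; Δt_x=1.1547, Δt_y=2.0000
    y: enter (2,0) at t=0.4400 ← occupied
  → r_4 = 0.4400
beam 5: φ=90°, α=255°
  dir = (cos 255°, sin 255°) = (-0.2588, -0.9659); from cell (2,1)
  next x-line at t=2.4341, next y-line at t=0.2278; Δt_x=3.8637, Δt_y=1.0353
    y: enter (2,0) at t=0.2278 ← occupied
  → r_5 = 0.2278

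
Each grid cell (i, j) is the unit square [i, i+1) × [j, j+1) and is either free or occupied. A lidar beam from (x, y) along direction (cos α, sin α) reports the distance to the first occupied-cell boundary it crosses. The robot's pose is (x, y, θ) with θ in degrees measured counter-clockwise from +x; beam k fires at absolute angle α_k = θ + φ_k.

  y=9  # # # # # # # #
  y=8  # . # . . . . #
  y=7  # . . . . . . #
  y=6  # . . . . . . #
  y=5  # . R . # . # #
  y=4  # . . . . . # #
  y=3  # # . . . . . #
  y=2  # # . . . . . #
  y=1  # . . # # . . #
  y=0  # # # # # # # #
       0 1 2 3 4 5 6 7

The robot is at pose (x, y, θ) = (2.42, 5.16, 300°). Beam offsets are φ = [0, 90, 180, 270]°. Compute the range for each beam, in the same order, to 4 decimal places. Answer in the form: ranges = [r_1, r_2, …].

beam 1: φ=0°, α=300°
  direction (0.5000, -0.8660); cell (2,5); t to first gridline: x 1.1600, y 0.1848 (then +2.0000 / +1.1547)
    (2,4) via y @ 0.1848
    (3,4) via x @ 1.1600
    (3,3) via y @ 1.3395
    (3,2) via y @ 2.4942
    (4,2) via x @ 3.1600
    (4,1) via y @ 3.6489  # hit
  → r_1 = 3.6489
beam 2: φ=90°, α=30°
  direction (0.8660, 0.5000); cell (2,5); t to first gridline: x 0.6697, y 1.6800 (then +1.1547 / +2.0000)
    (3,5) via x @ 0.6697
    (3,6) via y @ 1.6800
    (4,6) via x @ 1.8244
    (5,6) via x @ 2.9791
    (5,7) via y @ 3.6800
    (6,7) via x @ 4.1338
    (7,7) via x @ 5.2885  # hit
  → r_2 = 5.2885
beam 3: φ=180°, α=120°
  direction (-0.5000, 0.8660); cell (2,5); t to first gridline: x 0.8400, y 0.9699 (then +2.0000 / +1.1547)
    (1,5) via x @ 0.8400
    (1,6) via y @ 0.9699
    (1,7) via y @ 2.1246
    (0,7) via x @ 2.8400  # hit
  → r_3 = 2.8400
beam 4: φ=270°, α=210°
  direction (-0.8660, -0.5000); cell (2,5); t to first gridline: x 0.4850, y 0.3200 (then +1.1547 / +2.0000)
    (2,4) via y @ 0.3200
    (1,4) via x @ 0.4850
    (0,4) via x @ 1.6397  # hit
  → r_4 = 1.6397

ranges = [3.6489, 5.2885, 2.8400, 1.6397]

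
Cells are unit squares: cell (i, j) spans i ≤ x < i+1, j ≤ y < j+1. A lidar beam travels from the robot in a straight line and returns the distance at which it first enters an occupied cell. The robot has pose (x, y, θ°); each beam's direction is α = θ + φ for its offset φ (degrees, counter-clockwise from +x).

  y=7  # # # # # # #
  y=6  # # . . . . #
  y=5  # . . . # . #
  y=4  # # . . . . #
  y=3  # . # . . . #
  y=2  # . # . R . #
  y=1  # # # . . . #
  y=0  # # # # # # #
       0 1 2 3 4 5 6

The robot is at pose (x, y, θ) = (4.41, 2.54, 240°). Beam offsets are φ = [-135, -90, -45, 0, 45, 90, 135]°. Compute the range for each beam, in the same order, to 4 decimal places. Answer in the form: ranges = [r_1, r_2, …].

beam 1: φ=-135°, α=105°
  cosα=-0.2588 sinα=0.9659 | (4,2) | tMaxX 1.5841 tMaxY 0.4762 | tΔX 3.8637 tΔY 1.0353
    t=0.4762 [y] (4,3)
    t=1.5115 [y] (4,4)
    t=1.5841 [x] (3,4)
    t=2.5468 [y] (3,5)
    t=3.5821 [y] (3,6)
    t=4.6173 [y] (3,7) — stop
  → r_1 = 4.6173
beam 2: φ=-90°, α=150°
  cosα=-0.8660 sinα=0.5000 | (4,2) | tMaxX 0.4734 tMaxY 0.9200 | tΔX 1.1547 tΔY 2.0000
    t=0.4734 [x] (3,2)
    t=0.9200 [y] (3,3)
    t=1.6281 [x] (2,3) — stop
  → r_2 = 1.6281
beam 3: φ=-45°, α=195°
  cosα=-0.9659 sinα=-0.2588 | (4,2) | tMaxX 0.4245 tMaxY 2.0864 | tΔX 1.0353 tΔY 3.8637
    t=0.4245 [x] (3,2)
    t=1.4597 [x] (2,2) — stop
  → r_3 = 1.4597
beam 4: φ=0°, α=240°
  cosα=-0.5000 sinα=-0.8660 | (4,2) | tMaxX 0.8200 tMaxY 0.6235 | tΔX 2.0000 tΔY 1.1547
    t=0.6235 [y] (4,1)
    t=0.8200 [x] (3,1)
    t=1.7782 [y] (3,0) — stop
  → r_4 = 1.7782
beam 5: φ=45°, α=285°
  cosα=0.2588 sinα=-0.9659 | (4,2) | tMaxX 2.2796 tMaxY 0.5590 | tΔX 3.8637 tΔY 1.0353
    t=0.5590 [y] (4,1)
    t=1.5943 [y] (4,0) — stop
  → r_5 = 1.5943
beam 6: φ=90°, α=330°
  cosα=0.8660 sinα=-0.5000 | (4,2) | tMaxX 0.6813 tMaxY 1.0800 | tΔX 1.1547 tΔY 2.0000
    t=0.6813 [x] (5,2)
    t=1.0800 [y] (5,1)
    t=1.8360 [x] (6,1) — stop
  → r_6 = 1.8360
beam 7: φ=135°, α=15°
  cosα=0.9659 sinα=0.2588 | (4,2) | tMaxX 0.6108 tMaxY 1.7773 | tΔX 1.0353 tΔY 3.8637
    t=0.6108 [x] (5,2)
    t=1.6461 [x] (6,2) — stop
  → r_7 = 1.6461

ranges = [4.6173, 1.6281, 1.4597, 1.7782, 1.5943, 1.8360, 1.6461]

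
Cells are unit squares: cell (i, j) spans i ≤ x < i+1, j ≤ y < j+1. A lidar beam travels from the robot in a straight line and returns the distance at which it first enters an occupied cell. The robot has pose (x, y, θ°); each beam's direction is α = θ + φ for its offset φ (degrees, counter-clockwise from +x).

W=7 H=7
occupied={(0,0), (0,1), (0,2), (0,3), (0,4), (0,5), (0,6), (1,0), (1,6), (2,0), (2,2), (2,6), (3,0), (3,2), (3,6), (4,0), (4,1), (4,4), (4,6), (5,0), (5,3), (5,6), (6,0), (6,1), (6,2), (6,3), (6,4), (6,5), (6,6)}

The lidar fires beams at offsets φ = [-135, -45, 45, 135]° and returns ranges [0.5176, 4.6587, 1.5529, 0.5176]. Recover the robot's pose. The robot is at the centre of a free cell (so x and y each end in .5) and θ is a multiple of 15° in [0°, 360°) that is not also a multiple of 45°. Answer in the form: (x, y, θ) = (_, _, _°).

(x, y, θ) = (5.5, 5.5, 240°)

Candidates: 20 free-cell centres × 16 headings = 320 poses. Raycast each; keep the one whose scan matches to 4 dp.
  (1.5, 4.5, 210°): beam 1 = 1.5529 ≠ 0.5176 ✗
  (5.5, 4.5, 210°): beam 1 = 1.5529 ≠ 0.5176 ✗
  (1.5, 1.5, 330°): beam 2 = 0.5176 ≠ 4.6587 ✗
  (1.5, 2.5, 285°): beam 1 = 0.5774 ≠ 0.5176 ✗
  …
  (5.5, 5.5, 240°): r_1=0.5176, r_2=4.6587, r_3=1.5529, r_4=0.5176 — all match ✓
Only this pose fits every beam.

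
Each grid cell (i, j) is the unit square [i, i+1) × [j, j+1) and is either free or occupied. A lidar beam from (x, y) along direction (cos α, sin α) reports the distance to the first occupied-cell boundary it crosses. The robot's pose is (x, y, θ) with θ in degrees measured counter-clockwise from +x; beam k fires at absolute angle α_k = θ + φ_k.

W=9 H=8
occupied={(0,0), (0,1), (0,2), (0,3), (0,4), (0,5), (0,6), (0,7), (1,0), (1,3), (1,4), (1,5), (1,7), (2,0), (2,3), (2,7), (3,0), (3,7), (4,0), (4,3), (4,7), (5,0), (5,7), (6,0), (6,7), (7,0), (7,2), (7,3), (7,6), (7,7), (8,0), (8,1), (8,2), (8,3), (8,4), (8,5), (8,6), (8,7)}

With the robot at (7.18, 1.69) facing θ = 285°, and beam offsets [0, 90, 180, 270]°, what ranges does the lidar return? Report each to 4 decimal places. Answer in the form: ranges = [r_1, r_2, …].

ranges = [0.7143, 0.8489, 0.3209, 2.6660]

beam 1: φ=0°, α=285°
  direction (0.2588, -0.9659); cell (7,1); t to first gridline: x 3.1682, y 0.7143 (then +3.8637 / +1.0353)
    (7,0) via y @ 0.7143  # hit
  → r_1 = 0.7143
beam 2: φ=90°, α=15°
  direction (0.9659, 0.2588); cell (7,1); t to first gridline: x 0.8489, y 1.1977 (then +1.0353 / +3.8637)
    (8,1) via x @ 0.8489  # hit
  → r_2 = 0.8489
beam 3: φ=180°, α=105°
  direction (-0.2588, 0.9659); cell (7,1); t to first gridline: x 0.6955, y 0.3209 (then +3.8637 / +1.0353)
    (7,2) via y @ 0.3209  # hit
  → r_3 = 0.3209
beam 4: φ=270°, α=195°
  direction (-0.9659, -0.2588); cell (7,1); t to first gridline: x 0.1863, y 2.6660 (then +1.0353 / +3.8637)
    (6,1) via x @ 0.1863
    (5,1) via x @ 1.2216
    (4,1) via x @ 2.2569
    (4,0) via y @ 2.6660  # hit
  → r_4 = 2.6660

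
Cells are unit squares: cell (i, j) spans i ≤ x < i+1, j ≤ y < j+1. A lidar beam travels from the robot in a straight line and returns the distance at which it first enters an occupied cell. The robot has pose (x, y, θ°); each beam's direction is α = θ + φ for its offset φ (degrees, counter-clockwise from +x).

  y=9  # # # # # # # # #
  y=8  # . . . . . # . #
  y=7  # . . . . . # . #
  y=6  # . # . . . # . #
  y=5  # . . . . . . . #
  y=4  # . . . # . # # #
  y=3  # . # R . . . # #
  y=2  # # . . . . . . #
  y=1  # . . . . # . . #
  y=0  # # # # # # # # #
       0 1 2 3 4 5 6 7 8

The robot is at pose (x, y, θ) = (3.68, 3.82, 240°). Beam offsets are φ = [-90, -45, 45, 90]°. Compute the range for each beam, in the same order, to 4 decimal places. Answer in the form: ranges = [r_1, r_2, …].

beam 1: φ=-90°, α=150°
  d=(-0.8660,0.5000)  start (3,3)  tX=0.7852 tY=0.3600  stride 1/|dx|=1.1547 1/|dy|=2.0000
    cross y-line → (3,4), t=0.3600
    cross x-line → (2,4), t=0.7852
    cross x-line → (1,4), t=1.9399
    cross y-line → (1,5), t=2.3600
    cross x-line → (0,5), t=3.0946 (wall)
  → r_1 = 3.0946
beam 2: φ=-45°, α=195°
  d=(-0.9659,-0.2588)  start (3,3)  tX=0.7040 tY=3.1682  stride 1/|dx|=1.0353 1/|dy|=3.8637
    cross x-line → (2,3), t=0.7040 (wall)
  → r_2 = 0.7040
beam 3: φ=45°, α=285°
  d=(0.2588,-0.9659)  start (3,3)  tX=1.2364 tY=0.8489  stride 1/|dx|=3.8637 1/|dy|=1.0353
    cross y-line → (3,2), t=0.8489
    cross x-line → (4,2), t=1.2364
    cross y-line → (4,1), t=1.8842
    cross y-line → (4,0), t=2.9195 (wall)
  → r_3 = 2.9195
beam 4: φ=90°, α=330°
  d=(0.8660,-0.5000)  start (3,3)  tX=0.3695 tY=1.6400  stride 1/|dx|=1.1547 1/|dy|=2.0000
    cross x-line → (4,3), t=0.3695
    cross x-line → (5,3), t=1.5242
    cross y-line → (5,2), t=1.6400
    cross x-line → (6,2), t=2.6789
    cross y-line → (6,1), t=3.6400
    cross x-line → (7,1), t=3.8336
    cross x-line → (8,1), t=4.9883 (wall)
  → r_4 = 4.9883

ranges = [3.0946, 0.7040, 2.9195, 4.9883]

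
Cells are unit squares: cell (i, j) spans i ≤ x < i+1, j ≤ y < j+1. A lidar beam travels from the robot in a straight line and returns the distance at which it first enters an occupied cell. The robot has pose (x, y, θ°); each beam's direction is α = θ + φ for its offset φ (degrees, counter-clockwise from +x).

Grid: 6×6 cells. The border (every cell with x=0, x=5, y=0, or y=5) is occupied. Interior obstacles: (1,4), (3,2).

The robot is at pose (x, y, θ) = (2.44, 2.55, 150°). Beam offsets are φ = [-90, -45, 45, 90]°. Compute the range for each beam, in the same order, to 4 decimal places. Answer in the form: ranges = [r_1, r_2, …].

beam 1: φ=-90°, α=60°
  d=(0.5000,0.8660)  start (2,2)  tX=1.1200 tY=0.5196  stride 1/|dx|=2.0000 1/|dy|=1.1547
    cross y-line → (2,3), t=0.5196
    cross x-line → (3,3), t=1.1200
    cross y-line → (3,4), t=1.6743
    cross y-line → (3,5), t=2.8290 (wall)
  → r_1 = 2.8290
beam 2: φ=-45°, α=105°
  d=(-0.2588,0.9659)  start (2,2)  tX=1.7000 tY=0.4659  stride 1/|dx|=3.8637 1/|dy|=1.0353
    cross y-line → (2,3), t=0.4659
    cross y-line → (2,4), t=1.5012
    cross x-line → (1,4), t=1.7000 (wall)
  → r_2 = 1.7000
beam 3: φ=45°, α=195°
  d=(-0.9659,-0.2588)  start (2,2)  tX=0.4555 tY=2.1250  stride 1/|dx|=1.0353 1/|dy|=3.8637
    cross x-line → (1,2), t=0.4555
    cross x-line → (0,2), t=1.4908 (wall)
  → r_3 = 1.4908
beam 4: φ=90°, α=240°
  d=(-0.5000,-0.8660)  start (2,2)  tX=0.8800 tY=0.6351  stride 1/|dx|=2.0000 1/|dy|=1.1547
    cross y-line → (2,1), t=0.6351
    cross x-line → (1,1), t=0.8800
    cross y-line → (1,0), t=1.7898 (wall)
  → r_4 = 1.7898

ranges = [2.8290, 1.7000, 1.4908, 1.7898]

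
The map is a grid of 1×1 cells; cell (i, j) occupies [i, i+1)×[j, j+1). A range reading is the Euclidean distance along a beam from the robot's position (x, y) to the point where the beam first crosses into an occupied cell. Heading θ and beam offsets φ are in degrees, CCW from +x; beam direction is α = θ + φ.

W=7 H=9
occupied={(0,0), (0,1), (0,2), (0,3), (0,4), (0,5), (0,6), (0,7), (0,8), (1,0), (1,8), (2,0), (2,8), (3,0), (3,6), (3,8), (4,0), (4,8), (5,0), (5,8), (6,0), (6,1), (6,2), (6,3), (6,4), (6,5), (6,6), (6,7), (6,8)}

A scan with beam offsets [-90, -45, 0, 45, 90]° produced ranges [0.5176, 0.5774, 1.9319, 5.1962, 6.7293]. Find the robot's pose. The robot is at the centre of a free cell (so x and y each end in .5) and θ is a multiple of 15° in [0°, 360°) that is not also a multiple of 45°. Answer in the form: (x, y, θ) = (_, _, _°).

Candidates: 34 free-cell centres × 16 headings = 544 poses. Raycast each; keep the one whose scan matches to 4 dp.
  (5.5, 2.5, 210°): beam 1 = 4.0415 ≠ 0.5176 ✗
  (1.5, 3.5, 120°): beam 1 = 5.1962 ≠ 0.5176 ✗
  (3.5, 1.5, 330°): beam 1 = 0.5774 ≠ 0.5176 ✗
  …
  (1.5, 1.5, 345°): r_1=0.5176, r_2=0.5774, r_3=1.9319, r_4=5.1962, r_5=6.7293 — all match ✓
Only this pose fits every beam.

(x, y, θ) = (1.5, 1.5, 345°)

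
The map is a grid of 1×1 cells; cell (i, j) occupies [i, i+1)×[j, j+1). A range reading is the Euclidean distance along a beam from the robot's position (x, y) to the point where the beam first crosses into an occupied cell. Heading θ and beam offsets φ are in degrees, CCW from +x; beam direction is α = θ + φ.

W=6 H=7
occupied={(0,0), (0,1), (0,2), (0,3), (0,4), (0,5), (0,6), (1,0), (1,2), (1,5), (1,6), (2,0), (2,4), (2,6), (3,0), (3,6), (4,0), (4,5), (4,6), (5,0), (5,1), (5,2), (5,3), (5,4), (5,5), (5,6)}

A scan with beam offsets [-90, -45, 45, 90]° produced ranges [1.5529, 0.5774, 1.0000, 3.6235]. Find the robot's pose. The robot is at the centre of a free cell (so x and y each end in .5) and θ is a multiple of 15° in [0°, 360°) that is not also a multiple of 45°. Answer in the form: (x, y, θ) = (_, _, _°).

Enumerate (i+0.5, j+0.5, θ) over the 16 free cells and 16 admissible headings. For each, cast all 4 beams and compare to the given ranges.
  (3.5, 2.5, 165°): beam 1 = 2.5882 ≠ 1.5529 ✗
  (4.5, 3.5, 195°): beam 2 = 1.7321 ≠ 0.5774 ✗
  (3.5, 4.5, 165°): beam 2 = 1.7321 ≠ 0.5774 ✗
  (3.5, 3.5, 165°): beam 1 = 1.9319 ≠ 1.5529 ✗
  …
  (4.5, 2.5, 15°): r_1=1.5529, r_2=0.5774, r_3=1.0000, r_4=3.6235 — all match ✓
No second candidate reproduces the full scan.

(x, y, θ) = (4.5, 2.5, 15°)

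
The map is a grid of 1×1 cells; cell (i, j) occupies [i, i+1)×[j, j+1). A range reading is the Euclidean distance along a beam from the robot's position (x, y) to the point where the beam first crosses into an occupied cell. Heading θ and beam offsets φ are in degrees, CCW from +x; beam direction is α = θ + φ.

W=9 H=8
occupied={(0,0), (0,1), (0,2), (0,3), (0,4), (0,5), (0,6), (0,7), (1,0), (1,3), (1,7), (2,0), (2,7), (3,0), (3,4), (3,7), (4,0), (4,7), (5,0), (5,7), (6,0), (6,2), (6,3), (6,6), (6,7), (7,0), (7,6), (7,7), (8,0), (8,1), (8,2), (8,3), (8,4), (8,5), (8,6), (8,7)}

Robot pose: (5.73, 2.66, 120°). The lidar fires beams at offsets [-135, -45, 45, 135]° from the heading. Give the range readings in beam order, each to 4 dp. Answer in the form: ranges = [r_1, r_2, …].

beam 1: φ=-135°, α=345°
  direction (0.9659, -0.2588); cell (5,2); t to first gridline: x 0.2795, y 2.5500 (then +1.0353 / +3.8637)
    (6,2) via x @ 0.2795  # hit
  → r_1 = 0.2795
beam 2: φ=-45°, α=75°
  direction (0.2588, 0.9659); cell (5,2); t to first gridline: x 1.0432, y 0.3520 (then +3.8637 / +1.0353)
    (5,3) via y @ 0.3520
    (6,3) via x @ 1.0432  # hit
  → r_2 = 1.0432
beam 3: φ=45°, α=165°
  direction (-0.9659, 0.2588); cell (5,2); t to first gridline: x 0.7558, y 1.3137 (then +1.0353 / +3.8637)
    (4,2) via x @ 0.7558
    (4,3) via y @ 1.3137
    (3,3) via x @ 1.7910
    (2,3) via x @ 2.8263
    (1,3) via x @ 3.8616  # hit
  → r_3 = 3.8616
beam 4: φ=135°, α=255°
  direction (-0.2588, -0.9659); cell (5,2); t to first gridline: x 2.8205, y 0.6833 (then +3.8637 / +1.0353)
    (5,1) via y @ 0.6833
    (5,0) via y @ 1.7186  # hit
  → r_4 = 1.7186

ranges = [0.2795, 1.0432, 3.8616, 1.7186]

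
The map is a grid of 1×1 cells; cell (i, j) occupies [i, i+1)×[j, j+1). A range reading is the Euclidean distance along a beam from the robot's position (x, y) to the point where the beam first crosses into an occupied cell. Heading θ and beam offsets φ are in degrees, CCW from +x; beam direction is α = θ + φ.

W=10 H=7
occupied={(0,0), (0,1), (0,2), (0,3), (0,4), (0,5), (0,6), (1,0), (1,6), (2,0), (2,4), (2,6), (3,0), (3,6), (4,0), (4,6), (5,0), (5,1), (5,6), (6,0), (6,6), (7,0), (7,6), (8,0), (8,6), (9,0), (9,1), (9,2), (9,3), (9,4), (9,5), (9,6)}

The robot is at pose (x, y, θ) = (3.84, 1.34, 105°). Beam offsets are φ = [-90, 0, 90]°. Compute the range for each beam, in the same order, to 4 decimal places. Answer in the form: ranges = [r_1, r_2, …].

ranges = [1.2009, 3.2455, 1.3137]

beam 1: φ=-90°, α=15°
  cosα=0.9659 sinα=0.2588 | (3,1) | tMaxX 0.1656 tMaxY 2.5500 | tΔX 1.0353 tΔY 3.8637
    t=0.1656 [x] (4,1)
    t=1.2009 [x] (5,1) — stop
  → r_1 = 1.2009
beam 2: φ=0°, α=105°
  cosα=-0.2588 sinα=0.9659 | (3,1) | tMaxX 3.2455 tMaxY 0.6833 | tΔX 3.8637 tΔY 1.0353
    t=0.6833 [y] (3,2)
    t=1.7186 [y] (3,3)
    t=2.7538 [y] (3,4)
    t=3.2455 [x] (2,4) — stop
  → r_2 = 3.2455
beam 3: φ=90°, α=195°
  cosα=-0.9659 sinα=-0.2588 | (3,1) | tMaxX 0.8696 tMaxY 1.3137 | tΔX 1.0353 tΔY 3.8637
    t=0.8696 [x] (2,1)
    t=1.3137 [y] (2,0) — stop
  → r_3 = 1.3137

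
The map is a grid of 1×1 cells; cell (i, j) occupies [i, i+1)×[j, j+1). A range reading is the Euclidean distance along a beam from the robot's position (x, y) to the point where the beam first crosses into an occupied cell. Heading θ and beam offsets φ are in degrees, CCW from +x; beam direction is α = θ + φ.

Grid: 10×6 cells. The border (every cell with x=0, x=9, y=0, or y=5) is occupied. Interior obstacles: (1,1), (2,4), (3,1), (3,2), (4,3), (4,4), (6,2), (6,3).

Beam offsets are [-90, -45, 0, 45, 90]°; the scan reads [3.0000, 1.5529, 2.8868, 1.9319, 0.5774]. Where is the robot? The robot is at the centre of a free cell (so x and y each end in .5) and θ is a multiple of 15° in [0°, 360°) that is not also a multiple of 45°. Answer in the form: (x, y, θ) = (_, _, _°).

(x, y, θ) = (8.5, 3.5, 240°)

Enumerate (i+0.5, j+0.5, θ) over the 24 free cells and 16 admissible headings. For each, cast all 5 beams and compare to the given ranges.
  (6.5, 4.5, 30°): beam 1 = 0.5774 ≠ 3.0000 ✗
  (1.5, 4.5, 60°): beam 1 = 0.5774 ≠ 3.0000 ✗
  (7.5, 3.5, 120°): beam 1 = 1.7321 ≠ 3.0000 ✗
  (2.5, 3.5, 300°): beam 1 = 1.7321 ≠ 3.0000 ✗
  …
  (8.5, 3.5, 240°): r_1=3.0000, r_2=1.5529, r_3=2.8868, r_4=1.9319, r_5=0.5774 — all match ✓
Only this pose fits every beam.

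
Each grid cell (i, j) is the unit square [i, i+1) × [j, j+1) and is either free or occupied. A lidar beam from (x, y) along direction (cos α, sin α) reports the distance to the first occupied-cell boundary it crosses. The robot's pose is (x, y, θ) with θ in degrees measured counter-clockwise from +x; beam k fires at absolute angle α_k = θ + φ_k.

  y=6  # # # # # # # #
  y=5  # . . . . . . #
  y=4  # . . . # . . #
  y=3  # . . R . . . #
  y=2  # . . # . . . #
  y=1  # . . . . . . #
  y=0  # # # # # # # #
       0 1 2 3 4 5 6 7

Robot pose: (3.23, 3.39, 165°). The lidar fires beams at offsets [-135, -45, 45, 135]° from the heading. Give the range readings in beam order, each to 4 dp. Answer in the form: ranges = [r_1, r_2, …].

ranges = [1.2200, 3.0138, 2.5750, 0.4503]

beam 1: φ=-135°, α=30°
  d=(0.8660,0.5000)  start (3,3)  tX=0.8891 tY=1.2200  stride 1/|dx|=1.1547 1/|dy|=2.0000
    cross x-line → (4,3), t=0.8891
    cross y-line → (4,4), t=1.2200 (wall)
  → r_1 = 1.2200
beam 2: φ=-45°, α=120°
  d=(-0.5000,0.8660)  start (3,3)  tX=0.4600 tY=0.7044  stride 1/|dx|=2.0000 1/|dy|=1.1547
    cross x-line → (2,3), t=0.4600
    cross y-line → (2,4), t=0.7044
    cross y-line → (2,5), t=1.8591
    cross x-line → (1,5), t=2.4600
    cross y-line → (1,6), t=3.0138 (wall)
  → r_2 = 3.0138
beam 3: φ=45°, α=210°
  d=(-0.8660,-0.5000)  start (3,3)  tX=0.2656 tY=0.7800  stride 1/|dx|=1.1547 1/|dy|=2.0000
    cross x-line → (2,3), t=0.2656
    cross y-line → (2,2), t=0.7800
    cross x-line → (1,2), t=1.4203
    cross x-line → (0,2), t=2.5750 (wall)
  → r_3 = 2.5750
beam 4: φ=135°, α=300°
  d=(0.5000,-0.8660)  start (3,3)  tX=1.5400 tY=0.4503  stride 1/|dx|=2.0000 1/|dy|=1.1547
    cross y-line → (3,2), t=0.4503 (wall)
  → r_4 = 0.4503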